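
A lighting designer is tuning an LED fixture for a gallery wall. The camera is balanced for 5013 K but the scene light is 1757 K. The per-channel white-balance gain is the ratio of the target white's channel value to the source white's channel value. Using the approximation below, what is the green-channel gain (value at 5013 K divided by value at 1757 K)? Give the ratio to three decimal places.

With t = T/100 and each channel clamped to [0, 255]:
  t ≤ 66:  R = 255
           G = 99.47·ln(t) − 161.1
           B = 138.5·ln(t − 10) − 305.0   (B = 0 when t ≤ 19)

At 1757 K (t = 17.57):
  G = 99.47·ln 17.57 − 161.1 = 99.47·2.8662 − 161.1 = 124.000.
At 5013 K (t = 50.13):
  G = 99.47·ln 50.13 − 161.1 = 99.47·3.9146 − 161.1 = 228.287.
Gain = 228.287 / 124.000 = 1.8410 → 1.841.

1.841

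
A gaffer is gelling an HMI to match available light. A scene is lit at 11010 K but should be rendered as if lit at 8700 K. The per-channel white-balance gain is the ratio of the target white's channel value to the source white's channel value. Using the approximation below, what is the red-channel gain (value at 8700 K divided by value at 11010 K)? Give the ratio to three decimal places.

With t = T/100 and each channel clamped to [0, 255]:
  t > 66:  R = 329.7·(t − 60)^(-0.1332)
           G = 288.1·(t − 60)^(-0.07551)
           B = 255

1.086

At 11010 K (t = 110.1):
  R = 329.7·(110.1 − 60)^(-0.1332) = 329.7·50.1^(-0.1332) = 329.7·0.59372 = 195.749.
At 8700 K (t = 87):
  R = 329.7·(87 − 60)^(-0.1332) = 329.7·27^(-0.1332) = 329.7·0.64468 = 212.550.
Gain = 212.550 / 195.749 = 1.0858 → 1.086.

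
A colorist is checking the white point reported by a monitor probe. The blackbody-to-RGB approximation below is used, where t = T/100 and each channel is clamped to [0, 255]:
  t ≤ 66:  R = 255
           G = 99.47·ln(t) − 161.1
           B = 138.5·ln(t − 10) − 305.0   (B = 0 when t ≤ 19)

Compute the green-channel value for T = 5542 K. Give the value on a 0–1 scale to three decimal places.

t = 5542/100 = 55.42; the t ≤ 66 branch applies.
G = 99.47·ln 55.42 − 161.1 = 99.47·4.0149 − 161.1 = 238.266.
On a 0–1 scale: 238.266/255 = 0.9344 → 0.934.

0.934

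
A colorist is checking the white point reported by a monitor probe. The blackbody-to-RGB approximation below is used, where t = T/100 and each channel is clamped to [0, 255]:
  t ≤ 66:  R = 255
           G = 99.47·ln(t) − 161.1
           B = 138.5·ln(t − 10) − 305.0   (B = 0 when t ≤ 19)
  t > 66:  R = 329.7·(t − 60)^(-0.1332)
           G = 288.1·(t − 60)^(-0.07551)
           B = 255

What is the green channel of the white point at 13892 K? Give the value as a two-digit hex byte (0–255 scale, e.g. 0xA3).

t = 13892/100 = 138.92; the t > 66 branch applies.
G = 288.1·(138.92 − 60)^(-0.07551) = 288.1·78.92^(-0.07551) = 288.1·0.71902 = 207.151.
Rounded: 207; in hex, 0xCF.

0xCF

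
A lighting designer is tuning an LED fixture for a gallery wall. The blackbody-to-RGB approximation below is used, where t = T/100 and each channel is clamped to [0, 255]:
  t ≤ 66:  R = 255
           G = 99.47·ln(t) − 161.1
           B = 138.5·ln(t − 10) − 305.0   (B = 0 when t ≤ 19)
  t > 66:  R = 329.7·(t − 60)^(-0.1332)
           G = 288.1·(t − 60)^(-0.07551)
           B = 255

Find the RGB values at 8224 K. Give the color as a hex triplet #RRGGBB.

#DAE4FF

t = 8224/100 = 82.24; the t > 66 branch applies.
R = 329.7·(82.24 − 60)^(-0.1332) = 329.7·22.24^(-0.1332) = 329.7·0.66155 = 218.113.
G = 288.1·(82.24 − 60)^(-0.07551) = 288.1·22.24^(-0.07551) = 288.1·0.79118 = 227.940.
B = 255 by definition for t > 66.
Rounded: (218, 228, 255).
In hex: #DAE4FF.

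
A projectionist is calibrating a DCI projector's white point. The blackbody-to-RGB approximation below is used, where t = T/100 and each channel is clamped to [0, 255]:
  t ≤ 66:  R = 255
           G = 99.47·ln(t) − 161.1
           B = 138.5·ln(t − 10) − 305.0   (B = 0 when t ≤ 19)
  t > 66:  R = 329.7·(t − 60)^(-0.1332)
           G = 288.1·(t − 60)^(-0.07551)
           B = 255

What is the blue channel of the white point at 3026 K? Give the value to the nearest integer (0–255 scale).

112

t = 3026/100 = 30.26; the t ≤ 66 branch applies.
B = 138.5·ln(30.26 − 10) − 305.0 = 138.5·ln 20.26 − 305.0 = 138.5·3.0086 − 305.0 = 111.698.
Rounded: 112.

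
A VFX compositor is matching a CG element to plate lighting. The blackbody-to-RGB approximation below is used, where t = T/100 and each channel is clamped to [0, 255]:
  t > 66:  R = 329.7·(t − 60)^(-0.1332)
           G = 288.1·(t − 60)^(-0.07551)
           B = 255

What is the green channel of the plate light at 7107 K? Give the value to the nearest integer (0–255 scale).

240

t = 7107/100 = 71.07; the t > 66 branch applies.
G = 288.1·(71.07 − 60)^(-0.07551) = 288.1·11.07^(-0.07551) = 288.1·0.83398 = 240.270.
Rounded: 240.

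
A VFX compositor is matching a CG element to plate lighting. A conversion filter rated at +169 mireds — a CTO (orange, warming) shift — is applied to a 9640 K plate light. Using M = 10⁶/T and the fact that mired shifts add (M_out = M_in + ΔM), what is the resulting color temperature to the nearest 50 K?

3650 K

M_in = 10⁶/9640 = 103.73 mireds.
M_out = 103.73 + (+169) = 272.73 mireds.
T_out = 10⁶/272.73 = 3666.6 K → 3650 K.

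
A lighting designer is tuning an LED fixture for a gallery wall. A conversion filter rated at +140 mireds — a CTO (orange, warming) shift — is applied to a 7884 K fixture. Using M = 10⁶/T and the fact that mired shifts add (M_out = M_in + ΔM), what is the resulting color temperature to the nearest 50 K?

3750 K

M_in = 10⁶/7884 = 126.84 mireds.
M_out = 126.84 + (+140) = 266.84 mireds.
T_out = 10⁶/266.84 = 3747.6 K → 3750 K.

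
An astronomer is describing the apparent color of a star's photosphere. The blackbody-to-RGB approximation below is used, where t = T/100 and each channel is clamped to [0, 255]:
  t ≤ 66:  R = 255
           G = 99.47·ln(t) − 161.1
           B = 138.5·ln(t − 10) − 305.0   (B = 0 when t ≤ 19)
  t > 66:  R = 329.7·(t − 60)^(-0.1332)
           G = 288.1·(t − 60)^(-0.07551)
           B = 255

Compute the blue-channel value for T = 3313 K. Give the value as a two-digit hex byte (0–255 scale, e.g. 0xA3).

t = 3313/100 = 33.13; the t ≤ 66 branch applies.
B = 138.5·ln(33.13 − 10) − 305.0 = 138.5·ln 23.13 − 305.0 = 138.5·3.1411 − 305.0 = 130.047.
Rounded: 130; in hex, 0x82.

0x82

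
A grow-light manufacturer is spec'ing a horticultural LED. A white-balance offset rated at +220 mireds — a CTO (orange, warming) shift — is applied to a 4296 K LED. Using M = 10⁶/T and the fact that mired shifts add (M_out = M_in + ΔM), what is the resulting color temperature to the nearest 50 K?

2200 K

M_in = 10⁶/4296 = 232.77 mireds.
M_out = 232.77 + (+220) = 452.77 mireds.
T_out = 10⁶/452.77 = 2208.6 K → 2200 K.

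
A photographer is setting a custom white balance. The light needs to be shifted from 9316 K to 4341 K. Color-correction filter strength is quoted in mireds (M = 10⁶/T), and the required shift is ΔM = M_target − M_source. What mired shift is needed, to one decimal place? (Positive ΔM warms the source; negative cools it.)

+123.0 mireds

M_source = 10⁶/9316 = 107.342; M_target = 10⁶/4341 = 230.362.
ΔM = 230.362 − 107.342 = 123.019 → +123.0 mireds, a warming shift.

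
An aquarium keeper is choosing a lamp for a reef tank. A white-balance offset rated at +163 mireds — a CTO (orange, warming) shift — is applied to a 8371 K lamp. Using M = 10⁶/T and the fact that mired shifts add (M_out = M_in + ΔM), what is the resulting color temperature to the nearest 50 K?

3550 K

M_in = 10⁶/8371 = 119.46 mireds.
M_out = 119.46 + (+163) = 282.46 mireds.
T_out = 10⁶/282.46 = 3540.3 K → 3550 K.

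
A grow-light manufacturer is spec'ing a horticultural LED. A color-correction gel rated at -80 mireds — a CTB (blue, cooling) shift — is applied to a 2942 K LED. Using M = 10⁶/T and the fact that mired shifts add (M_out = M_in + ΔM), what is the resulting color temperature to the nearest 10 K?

3850 K

M_in = 10⁶/2942 = 339.90 mireds.
M_out = 339.90 + (-80) = 259.90 mireds.
T_out = 10⁶/259.90 = 3847.6 K → 3850 K.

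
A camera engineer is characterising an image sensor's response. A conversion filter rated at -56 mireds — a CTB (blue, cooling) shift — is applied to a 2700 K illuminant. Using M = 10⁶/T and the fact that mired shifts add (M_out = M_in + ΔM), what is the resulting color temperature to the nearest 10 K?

M_in = 10⁶/2700 = 370.37 mireds.
M_out = 370.37 + (-56) = 314.37 mireds.
T_out = 10⁶/314.37 = 3181.0 K → 3180 K.

3180 K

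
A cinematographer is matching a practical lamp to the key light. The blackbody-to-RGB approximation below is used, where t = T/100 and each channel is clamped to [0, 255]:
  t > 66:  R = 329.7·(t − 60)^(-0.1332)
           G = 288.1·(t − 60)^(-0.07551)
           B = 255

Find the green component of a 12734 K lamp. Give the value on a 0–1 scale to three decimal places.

t = 12734/100 = 127.34; the t > 66 branch applies.
G = 288.1·(127.34 − 60)^(-0.07551) = 288.1·67.34^(-0.07551) = 288.1·0.72769 = 209.648.
On a 0–1 scale: 209.648/255 = 0.8221 → 0.822.

0.822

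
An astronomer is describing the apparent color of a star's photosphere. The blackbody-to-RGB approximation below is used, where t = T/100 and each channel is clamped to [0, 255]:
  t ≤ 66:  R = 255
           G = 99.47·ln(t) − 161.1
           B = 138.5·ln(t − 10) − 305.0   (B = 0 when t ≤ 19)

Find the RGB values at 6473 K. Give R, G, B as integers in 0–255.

t = 6473/100 = 64.73; the t ≤ 66 branch applies.
R = 255 by definition for t ≤ 66.
G = 99.47·ln 64.73 − 161.1 = 99.47·4.1702 − 161.1 = 253.712.
B = 138.5·ln(64.73 − 10) − 305.0 = 138.5·ln 54.73 − 305.0 = 138.5·4.0024 − 305.0 = 249.334.
Rounded: (255, 254, 249).

R=255, G=254, B=249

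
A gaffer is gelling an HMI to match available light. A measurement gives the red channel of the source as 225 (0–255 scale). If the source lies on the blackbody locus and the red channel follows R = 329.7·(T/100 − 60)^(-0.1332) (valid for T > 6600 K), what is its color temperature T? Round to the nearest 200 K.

(t − 60)^(-0.1332) = 225/329.7 = 0.68244.
t − 60 = 0.68244^(1/-0.1332) = 0.68244^(-7.508) = 17.610, so t = 77.610.
T = 100·t = 7761 K → 7800 K to the nearest 200 K.

7800 K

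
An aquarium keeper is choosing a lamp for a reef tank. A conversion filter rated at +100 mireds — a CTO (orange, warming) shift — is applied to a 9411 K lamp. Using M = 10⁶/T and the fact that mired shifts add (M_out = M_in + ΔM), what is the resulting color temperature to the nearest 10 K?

4850 K

M_in = 10⁶/9411 = 106.26 mireds.
M_out = 106.26 + (+100) = 206.26 mireds.
T_out = 10⁶/206.26 = 4848.3 K → 4850 K.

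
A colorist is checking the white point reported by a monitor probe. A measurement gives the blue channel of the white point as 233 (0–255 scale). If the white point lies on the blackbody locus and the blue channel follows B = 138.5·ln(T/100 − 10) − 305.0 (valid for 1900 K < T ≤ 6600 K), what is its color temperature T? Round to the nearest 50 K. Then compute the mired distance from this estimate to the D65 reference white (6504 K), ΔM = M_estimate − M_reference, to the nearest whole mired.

+17 mireds

ln(t − 10) = (233 + 305.0) / 138.5 = 3.8845.
t − 10 = e^3.8845 = 48.641, so t = 58.641.
T = 100·t = 5864 K → 5850 K to the nearest 50 K.
M_estimate = 10⁶/5850 = 170.94; M_reference = 10⁶/6504 = 153.75.
ΔM = 170.94 − 153.75 = 17.19 → +17 mireds.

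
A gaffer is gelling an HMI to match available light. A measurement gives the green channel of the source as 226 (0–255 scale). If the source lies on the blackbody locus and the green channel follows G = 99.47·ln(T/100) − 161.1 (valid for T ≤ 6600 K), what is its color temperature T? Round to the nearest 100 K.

4900 K

ln t = (226 + 161.1) / 99.47 = 3.8916.
t = e^3.8916 = 48.990.
T = 100·t = 4899 K → 4900 K to the nearest 100 K.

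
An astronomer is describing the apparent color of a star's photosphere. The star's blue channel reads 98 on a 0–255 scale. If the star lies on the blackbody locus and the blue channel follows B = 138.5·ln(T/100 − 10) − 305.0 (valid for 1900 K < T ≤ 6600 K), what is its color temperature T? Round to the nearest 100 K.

ln(t − 10) = (98 + 305.0) / 138.5 = 2.9097.
t − 10 = e^2.9097 = 18.352, so t = 28.352.
T = 100·t = 2835 K → 2800 K to the nearest 100 K.

2800 K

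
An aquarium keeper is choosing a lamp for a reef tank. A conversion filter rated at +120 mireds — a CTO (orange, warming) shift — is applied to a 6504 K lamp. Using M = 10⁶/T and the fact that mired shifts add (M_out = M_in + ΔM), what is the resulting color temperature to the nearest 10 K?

M_in = 10⁶/6504 = 153.75 mireds.
M_out = 153.75 + (+120) = 273.75 mireds.
T_out = 10⁶/273.75 = 3652.9 K → 3650 K.

3650 K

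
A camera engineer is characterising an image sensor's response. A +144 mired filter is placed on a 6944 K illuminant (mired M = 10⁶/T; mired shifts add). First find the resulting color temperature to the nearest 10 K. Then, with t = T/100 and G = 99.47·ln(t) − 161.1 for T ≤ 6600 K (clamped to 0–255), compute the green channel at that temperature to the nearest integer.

M_in = 10⁶/6944 = 144.01; M_out = 144.01 + (+144) = 288.01.
T_out = 10⁶/288.01 = 3472.1 K → 3470 K; t = 34.7.
G = 99.47·ln 34.7 − 161.1 = 99.47·3.5467 − 161.1 = 191.694.
Rounded: 192.

192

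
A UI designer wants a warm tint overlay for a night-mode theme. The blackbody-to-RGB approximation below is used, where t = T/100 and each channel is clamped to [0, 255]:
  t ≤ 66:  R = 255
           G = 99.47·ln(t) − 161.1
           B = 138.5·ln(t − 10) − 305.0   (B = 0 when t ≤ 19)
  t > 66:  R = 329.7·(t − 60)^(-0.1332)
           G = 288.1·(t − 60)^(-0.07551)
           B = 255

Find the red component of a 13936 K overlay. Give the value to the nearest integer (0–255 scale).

t = 13936/100 = 139.36; the t > 66 branch applies.
R = 329.7·(139.36 − 60)^(-0.1332) = 329.7·79.36^(-0.1332) = 329.7·0.55844 = 184.116.
Rounded: 184.

184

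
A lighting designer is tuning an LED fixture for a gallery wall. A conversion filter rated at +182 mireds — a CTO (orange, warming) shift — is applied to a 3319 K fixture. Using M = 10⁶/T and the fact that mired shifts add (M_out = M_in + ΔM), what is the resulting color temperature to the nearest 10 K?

2070 K

M_in = 10⁶/3319 = 301.30 mireds.
M_out = 301.30 + (+182) = 483.30 mireds.
T_out = 10⁶/483.30 = 2069.1 K → 2070 K.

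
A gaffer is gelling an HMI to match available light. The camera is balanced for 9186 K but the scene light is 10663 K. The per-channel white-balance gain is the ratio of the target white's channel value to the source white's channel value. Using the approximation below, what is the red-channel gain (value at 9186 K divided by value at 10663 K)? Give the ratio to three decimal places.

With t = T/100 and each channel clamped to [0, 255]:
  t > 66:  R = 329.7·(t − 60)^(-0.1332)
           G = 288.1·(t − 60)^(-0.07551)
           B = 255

1.052

At 10663 K (t = 106.63):
  R = 329.7·(106.63 − 60)^(-0.1332) = 329.7·46.63^(-0.1332) = 329.7·0.59942 = 197.630.
At 9186 K (t = 91.86):
  R = 329.7·(91.86 − 60)^(-0.1332) = 329.7·31.86^(-0.1332) = 329.7·0.63062 = 207.915.
Gain = 207.915 / 197.630 = 1.0520 → 1.052.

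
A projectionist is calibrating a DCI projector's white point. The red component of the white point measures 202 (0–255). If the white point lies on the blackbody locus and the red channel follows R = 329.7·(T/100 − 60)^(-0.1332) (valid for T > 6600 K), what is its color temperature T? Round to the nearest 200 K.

10000 K

(t − 60)^(-0.1332) = 202/329.7 = 0.61268.
t − 60 = 0.61268^(1/-0.1332) = 0.61268^(-7.508) = 39.569, so t = 99.569.
T = 100·t = 9957 K → 10000 K to the nearest 200 K.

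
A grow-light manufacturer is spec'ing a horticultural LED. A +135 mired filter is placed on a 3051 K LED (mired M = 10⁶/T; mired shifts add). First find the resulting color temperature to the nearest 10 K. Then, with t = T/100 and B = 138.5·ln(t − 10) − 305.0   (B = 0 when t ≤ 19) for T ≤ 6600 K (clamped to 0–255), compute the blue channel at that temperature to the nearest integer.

34

M_in = 10⁶/3051 = 327.76; M_out = 327.76 + (+135) = 462.76.
T_out = 10⁶/462.76 = 2160.9 K → 2160 K; t = 21.6.
B = 138.5·ln(21.6 − 10) − 305.0 = 138.5·ln 11.6 − 305.0 = 138.5·2.4510 − 305.0 = 34.464.
Rounded: 34.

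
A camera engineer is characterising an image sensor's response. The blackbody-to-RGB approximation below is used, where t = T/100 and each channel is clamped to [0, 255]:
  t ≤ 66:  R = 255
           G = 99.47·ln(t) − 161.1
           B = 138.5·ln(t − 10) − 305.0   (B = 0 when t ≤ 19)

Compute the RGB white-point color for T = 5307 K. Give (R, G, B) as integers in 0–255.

t = 5307/100 = 53.07; the t ≤ 66 branch applies.
R = 255 by definition for t ≤ 66.
G = 99.47·ln 53.07 − 161.1 = 99.47·3.9716 − 161.1 = 233.956.
B = 138.5·ln(53.07 − 10) − 305.0 = 138.5·ln 43.07 − 305.0 = 138.5·3.7628 − 305.0 = 216.151.
Rounded: (255, 234, 216).

(255, 234, 216)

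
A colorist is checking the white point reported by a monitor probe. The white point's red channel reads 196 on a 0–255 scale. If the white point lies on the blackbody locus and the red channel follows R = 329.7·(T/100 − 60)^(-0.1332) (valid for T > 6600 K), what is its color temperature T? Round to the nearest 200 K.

11000 K

(t − 60)^(-0.1332) = 196/329.7 = 0.59448.
t − 60 = 0.59448^(1/-0.1332) = 0.59448^(-7.508) = 49.621, so t = 109.621.
T = 100·t = 10962 K → 11000 K to the nearest 200 K.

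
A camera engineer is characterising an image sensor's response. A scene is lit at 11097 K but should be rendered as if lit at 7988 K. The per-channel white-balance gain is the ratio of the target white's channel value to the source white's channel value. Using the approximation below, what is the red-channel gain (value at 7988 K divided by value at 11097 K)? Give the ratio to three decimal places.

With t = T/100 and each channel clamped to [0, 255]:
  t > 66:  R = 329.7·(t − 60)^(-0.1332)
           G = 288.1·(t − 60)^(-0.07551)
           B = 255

At 11097 K (t = 110.97):
  R = 329.7·(110.97 − 60)^(-0.1332) = 329.7·50.97^(-0.1332) = 329.7·0.59236 = 195.301.
At 7988 K (t = 79.88):
  R = 329.7·(79.88 − 60)^(-0.1332) = 329.7·19.88^(-0.1332) = 329.7·0.67151 = 221.396.
Gain = 221.396 / 195.301 = 1.1336 → 1.134.

1.134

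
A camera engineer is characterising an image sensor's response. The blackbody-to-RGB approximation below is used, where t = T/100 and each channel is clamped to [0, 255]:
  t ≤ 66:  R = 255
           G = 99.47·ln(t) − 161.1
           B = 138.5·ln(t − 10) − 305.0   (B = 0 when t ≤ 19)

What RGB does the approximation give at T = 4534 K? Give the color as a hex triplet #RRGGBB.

t = 4534/100 = 45.34; the t ≤ 66 branch applies.
R = 255 by definition for t ≤ 66.
G = 99.47·ln 45.34 − 161.1 = 99.47·3.8142 − 161.1 = 218.297.
B = 138.5·ln(45.34 − 10) − 305.0 = 138.5·ln 35.34 − 305.0 = 138.5·3.5650 − 305.0 = 188.755.
Rounded: (255, 218, 189).
In hex: #FFDABD.

#FFDABD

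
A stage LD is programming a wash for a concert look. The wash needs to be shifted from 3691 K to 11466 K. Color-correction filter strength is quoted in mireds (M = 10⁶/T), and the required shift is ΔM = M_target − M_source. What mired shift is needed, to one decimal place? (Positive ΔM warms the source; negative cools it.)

-183.7 mireds

M_source = 10⁶/3691 = 270.929; M_target = 10⁶/11466 = 87.214.
ΔM = 87.214 − 270.929 = -183.715 → -183.7 mireds, a cooling shift.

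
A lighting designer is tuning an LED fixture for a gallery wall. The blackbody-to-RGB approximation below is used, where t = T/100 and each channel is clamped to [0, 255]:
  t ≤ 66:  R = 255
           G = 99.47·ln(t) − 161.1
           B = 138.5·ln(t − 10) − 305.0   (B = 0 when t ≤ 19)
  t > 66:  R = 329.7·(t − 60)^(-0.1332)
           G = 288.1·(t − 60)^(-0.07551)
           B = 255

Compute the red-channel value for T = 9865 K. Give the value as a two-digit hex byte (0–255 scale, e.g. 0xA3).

t = 9865/100 = 98.65; the t > 66 branch applies.
R = 329.7·(98.65 − 60)^(-0.1332) = 329.7·38.65^(-0.1332) = 329.7·0.61460 = 202.633.
Rounded: 203; in hex, 0xCB.

0xCB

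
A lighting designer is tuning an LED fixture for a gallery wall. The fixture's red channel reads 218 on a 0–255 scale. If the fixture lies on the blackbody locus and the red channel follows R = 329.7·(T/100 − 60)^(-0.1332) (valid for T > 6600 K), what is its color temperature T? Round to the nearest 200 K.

8200 K

(t − 60)^(-0.1332) = 218/329.7 = 0.66121.
t − 60 = 0.66121^(1/-0.1332) = 0.66121^(-7.508) = 22.326, so t = 82.326.
T = 100·t = 8233 K → 8200 K to the nearest 200 K.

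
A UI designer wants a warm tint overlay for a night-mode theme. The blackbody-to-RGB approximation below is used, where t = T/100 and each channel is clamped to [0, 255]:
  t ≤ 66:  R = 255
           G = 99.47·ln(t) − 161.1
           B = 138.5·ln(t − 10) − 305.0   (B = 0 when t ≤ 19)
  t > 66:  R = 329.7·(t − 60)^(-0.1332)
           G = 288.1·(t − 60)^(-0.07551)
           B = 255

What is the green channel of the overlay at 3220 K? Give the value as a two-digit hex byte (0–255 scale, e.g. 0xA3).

0xB8

t = 3220/100 = 32.2; the t ≤ 66 branch applies.
G = 99.47·ln 32.2 − 161.1 = 99.47·3.4720 − 161.1 = 184.257.
Rounded: 184; in hex, 0xB8.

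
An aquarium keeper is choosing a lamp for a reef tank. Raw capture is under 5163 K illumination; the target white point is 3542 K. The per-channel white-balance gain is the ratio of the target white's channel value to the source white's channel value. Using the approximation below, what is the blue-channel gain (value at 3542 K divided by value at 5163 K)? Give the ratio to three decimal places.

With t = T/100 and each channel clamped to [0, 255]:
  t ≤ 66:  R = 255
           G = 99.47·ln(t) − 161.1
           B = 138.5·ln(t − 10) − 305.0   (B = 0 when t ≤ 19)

0.677

At 5163 K (t = 51.63):
  B = 138.5·ln(51.63 − 10) − 305.0 = 138.5·ln 41.63 − 305.0 = 138.5·3.7288 − 305.0 = 211.442.
At 3542 K (t = 35.42):
  B = 138.5·ln(35.42 − 10) − 305.0 = 138.5·ln 25.42 − 305.0 = 138.5·3.2355 − 305.0 = 143.122.
Gain = 143.122 / 211.442 = 0.6769 → 0.677.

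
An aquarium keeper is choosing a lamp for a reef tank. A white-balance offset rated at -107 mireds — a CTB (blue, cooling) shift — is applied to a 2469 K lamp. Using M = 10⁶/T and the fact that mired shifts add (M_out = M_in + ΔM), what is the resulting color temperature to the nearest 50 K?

3350 K

M_in = 10⁶/2469 = 405.02 mireds.
M_out = 405.02 + (-107) = 298.02 mireds.
T_out = 10⁶/298.02 = 3355.5 K → 3350 K.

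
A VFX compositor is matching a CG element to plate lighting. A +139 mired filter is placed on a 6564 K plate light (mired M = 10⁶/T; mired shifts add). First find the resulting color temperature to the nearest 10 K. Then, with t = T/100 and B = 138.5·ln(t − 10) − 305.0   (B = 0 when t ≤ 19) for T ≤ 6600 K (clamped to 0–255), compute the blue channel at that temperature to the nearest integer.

137

M_in = 10⁶/6564 = 152.35; M_out = 152.35 + (+139) = 291.35.
T_out = 10⁶/291.35 = 3432.3 K → 3430 K; t = 34.3.
B = 138.5·ln(34.3 − 10) − 305.0 = 138.5·ln 24.3 − 305.0 = 138.5·3.1905 − 305.0 = 136.881.
Rounded: 137.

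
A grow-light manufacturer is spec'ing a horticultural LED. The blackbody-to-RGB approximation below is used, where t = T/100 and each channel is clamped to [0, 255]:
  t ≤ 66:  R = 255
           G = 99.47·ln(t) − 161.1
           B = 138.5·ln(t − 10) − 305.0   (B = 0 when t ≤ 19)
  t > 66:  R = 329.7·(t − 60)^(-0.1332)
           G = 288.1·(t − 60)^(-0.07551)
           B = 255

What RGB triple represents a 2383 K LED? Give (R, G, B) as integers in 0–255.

t = 2383/100 = 23.83; the t ≤ 66 branch applies.
R = 255 by definition for t ≤ 66.
G = 99.47·ln 23.83 − 161.1 = 99.47·3.1709 − 161.1 = 154.314.
B = 138.5·ln(23.83 − 10) − 305.0 = 138.5·ln 13.83 − 305.0 = 138.5·2.6268 − 305.0 = 58.817.
Rounded: (255, 154, 59).

(255, 154, 59)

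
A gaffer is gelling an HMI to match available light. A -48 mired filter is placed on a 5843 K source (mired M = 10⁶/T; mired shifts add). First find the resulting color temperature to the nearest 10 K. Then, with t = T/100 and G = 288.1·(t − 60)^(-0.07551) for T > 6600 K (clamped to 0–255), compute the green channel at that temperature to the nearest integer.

229

M_in = 10⁶/5843 = 171.14; M_out = 171.14 + (-48) = 123.14.
T_out = 10⁶/123.14 = 8120.5 K → 8120 K; t = 81.2.
G = 288.1·(81.2 − 60)^(-0.07551) = 288.1·21.2^(-0.07551) = 288.1·0.79405 = 228.766.
Rounded: 229.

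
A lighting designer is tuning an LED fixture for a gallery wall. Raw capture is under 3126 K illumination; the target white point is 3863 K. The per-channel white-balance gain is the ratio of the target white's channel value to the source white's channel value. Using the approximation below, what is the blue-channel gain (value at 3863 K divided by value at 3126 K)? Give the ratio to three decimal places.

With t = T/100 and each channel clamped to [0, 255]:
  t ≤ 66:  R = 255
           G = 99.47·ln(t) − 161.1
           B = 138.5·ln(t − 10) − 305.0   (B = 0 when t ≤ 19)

1.348

At 3126 K (t = 31.26):
  B = 138.5·ln(31.26 − 10) − 305.0 = 138.5·ln 21.26 − 305.0 = 138.5·3.0568 − 305.0 = 118.371.
At 3863 K (t = 38.63):
  B = 138.5·ln(38.63 − 10) − 305.0 = 138.5·ln 28.63 − 305.0 = 138.5·3.3545 − 305.0 = 159.592.
Gain = 159.592 / 118.371 = 1.3482 → 1.348.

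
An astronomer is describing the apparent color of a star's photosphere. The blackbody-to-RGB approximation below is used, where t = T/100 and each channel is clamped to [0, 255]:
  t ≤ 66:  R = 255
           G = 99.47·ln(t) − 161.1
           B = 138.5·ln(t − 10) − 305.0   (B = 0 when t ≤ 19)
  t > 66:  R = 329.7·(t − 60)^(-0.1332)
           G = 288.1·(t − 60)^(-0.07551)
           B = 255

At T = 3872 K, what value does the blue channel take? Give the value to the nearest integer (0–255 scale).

t = 3872/100 = 38.72; the t ≤ 66 branch applies.
B = 138.5·ln(38.72 − 10) − 305.0 = 138.5·ln 28.72 − 305.0 = 138.5·3.3576 − 305.0 = 160.027.
Rounded: 160.

160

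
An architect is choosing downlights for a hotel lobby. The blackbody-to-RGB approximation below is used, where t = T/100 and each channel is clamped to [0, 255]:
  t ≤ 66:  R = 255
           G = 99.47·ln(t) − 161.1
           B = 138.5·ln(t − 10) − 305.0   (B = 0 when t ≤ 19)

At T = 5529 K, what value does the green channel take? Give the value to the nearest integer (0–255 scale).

238

t = 5529/100 = 55.29; the t ≤ 66 branch applies.
G = 99.47·ln 55.29 − 161.1 = 99.47·4.0126 − 161.1 = 238.033.
Rounded: 238.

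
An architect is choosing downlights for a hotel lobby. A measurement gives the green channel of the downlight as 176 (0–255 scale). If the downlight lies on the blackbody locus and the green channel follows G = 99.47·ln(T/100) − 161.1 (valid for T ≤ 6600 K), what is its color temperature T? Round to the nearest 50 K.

2950 K

ln t = (176 + 161.1) / 99.47 = 3.3890.
t = e^3.3890 = 29.635.
T = 100·t = 2964 K → 2950 K to the nearest 50 K.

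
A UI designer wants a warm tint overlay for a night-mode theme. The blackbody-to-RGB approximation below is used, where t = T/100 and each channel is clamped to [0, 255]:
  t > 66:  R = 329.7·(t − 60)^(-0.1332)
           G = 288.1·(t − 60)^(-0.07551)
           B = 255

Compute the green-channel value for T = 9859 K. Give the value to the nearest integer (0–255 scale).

t = 9859/100 = 98.59; the t > 66 branch applies.
G = 288.1·(98.59 − 60)^(-0.07551) = 288.1·38.59^(-0.07551) = 288.1·0.75894 = 218.650.
Rounded: 219.

219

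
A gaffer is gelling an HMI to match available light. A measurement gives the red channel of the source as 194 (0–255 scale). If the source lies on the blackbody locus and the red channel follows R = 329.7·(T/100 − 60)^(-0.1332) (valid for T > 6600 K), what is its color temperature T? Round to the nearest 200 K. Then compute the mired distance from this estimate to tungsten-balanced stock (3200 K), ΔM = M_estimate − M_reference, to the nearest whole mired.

(t − 60)^(-0.1332) = 194/329.7 = 0.58841.
t − 60 = 0.58841^(1/-0.1332) = 0.58841^(-7.508) = 53.593, so t = 113.593.
T = 100·t = 11359 K → 11400 K to the nearest 200 K.
M_estimate = 10⁶/11400 = 87.72; M_reference = 10⁶/3200 = 312.50.
ΔM = 87.72 − 312.50 = -224.78 → -225 mireds.

-225 mireds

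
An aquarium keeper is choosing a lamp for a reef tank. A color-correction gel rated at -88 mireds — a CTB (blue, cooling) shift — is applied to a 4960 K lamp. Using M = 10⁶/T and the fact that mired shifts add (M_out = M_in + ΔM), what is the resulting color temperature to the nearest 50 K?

8800 K

M_in = 10⁶/4960 = 201.61 mireds.
M_out = 201.61 + (-88) = 113.61 mireds.
T_out = 10⁶/113.61 = 8801.8 K → 8800 K.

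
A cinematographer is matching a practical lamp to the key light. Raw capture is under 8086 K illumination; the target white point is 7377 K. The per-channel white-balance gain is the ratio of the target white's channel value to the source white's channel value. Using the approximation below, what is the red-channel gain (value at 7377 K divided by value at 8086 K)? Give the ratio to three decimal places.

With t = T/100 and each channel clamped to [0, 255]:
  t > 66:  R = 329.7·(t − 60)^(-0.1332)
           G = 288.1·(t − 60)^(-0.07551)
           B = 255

At 8086 K (t = 80.86):
  R = 329.7·(80.86 − 60)^(-0.1332) = 329.7·20.86^(-0.1332) = 329.7·0.66722 = 219.982.
At 7377 K (t = 73.77):
  R = 329.7·(73.77 − 60)^(-0.1332) = 329.7·13.77^(-0.1332) = 329.7·0.70517 = 232.495.
Gain = 232.495 / 219.982 = 1.0569 → 1.057.

1.057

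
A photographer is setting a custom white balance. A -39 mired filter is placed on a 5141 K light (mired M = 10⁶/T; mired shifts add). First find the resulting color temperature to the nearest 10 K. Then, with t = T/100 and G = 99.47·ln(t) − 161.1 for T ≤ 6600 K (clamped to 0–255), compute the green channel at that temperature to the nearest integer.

M_in = 10⁶/5141 = 194.51; M_out = 194.51 + (-39) = 155.51.
T_out = 10⁶/155.51 = 6430.3 K → 6430 K; t = 64.3.
G = 99.47·ln 64.3 − 161.1 = 99.47·4.1636 − 161.1 = 253.049.
Rounded: 253.

253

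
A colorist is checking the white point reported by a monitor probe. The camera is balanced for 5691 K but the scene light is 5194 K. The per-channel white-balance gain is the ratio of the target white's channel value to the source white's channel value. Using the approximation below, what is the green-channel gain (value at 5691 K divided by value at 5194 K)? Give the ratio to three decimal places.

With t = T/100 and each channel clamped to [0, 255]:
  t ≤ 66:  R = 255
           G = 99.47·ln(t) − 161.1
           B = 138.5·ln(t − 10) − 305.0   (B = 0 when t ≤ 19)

At 5194 K (t = 51.94):
  G = 99.47·ln 51.94 − 161.1 = 99.47·3.9501 − 161.1 = 231.815.
At 5691 K (t = 56.91):
  G = 99.47·ln 56.91 − 161.1 = 99.47·4.0415 − 161.1 = 240.905.
Gain = 240.905 / 231.815 = 1.0392 → 1.039.

1.039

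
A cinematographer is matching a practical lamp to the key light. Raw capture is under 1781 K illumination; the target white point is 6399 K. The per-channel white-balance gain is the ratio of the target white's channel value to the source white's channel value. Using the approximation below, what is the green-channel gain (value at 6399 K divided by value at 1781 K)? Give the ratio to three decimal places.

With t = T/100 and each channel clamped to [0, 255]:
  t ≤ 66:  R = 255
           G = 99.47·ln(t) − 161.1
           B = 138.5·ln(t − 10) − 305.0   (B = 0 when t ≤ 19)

2.015

At 1781 K (t = 17.81):
  G = 99.47·ln 17.81 − 161.1 = 99.47·2.8798 − 161.1 = 125.350.
At 6399 K (t = 63.99):
  G = 99.47·ln 63.99 − 161.1 = 99.47·4.1587 − 161.1 = 252.569.
Gain = 252.569 / 125.350 = 2.0149 → 2.015.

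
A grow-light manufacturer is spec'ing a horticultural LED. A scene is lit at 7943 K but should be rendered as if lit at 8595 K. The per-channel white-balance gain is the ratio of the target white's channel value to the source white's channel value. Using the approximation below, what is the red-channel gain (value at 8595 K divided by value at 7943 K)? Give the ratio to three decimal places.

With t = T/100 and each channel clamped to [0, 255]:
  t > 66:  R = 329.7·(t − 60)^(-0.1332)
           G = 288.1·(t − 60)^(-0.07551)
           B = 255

0.962

At 7943 K (t = 79.43):
  R = 329.7·(79.43 − 60)^(-0.1332) = 329.7·19.43^(-0.1332) = 329.7·0.67356 = 222.072.
At 8595 K (t = 85.95):
  R = 329.7·(85.95 − 60)^(-0.1332) = 329.7·25.95^(-0.1332) = 329.7·0.64809 = 213.676.
Gain = 213.676 / 222.072 = 0.9622 → 0.962.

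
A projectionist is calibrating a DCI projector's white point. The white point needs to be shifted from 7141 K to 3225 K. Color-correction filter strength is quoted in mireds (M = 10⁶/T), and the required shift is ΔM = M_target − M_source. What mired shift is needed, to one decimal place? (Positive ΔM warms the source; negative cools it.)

+170.0 mireds

M_source = 10⁶/7141 = 140.036; M_target = 10⁶/3225 = 310.078.
ΔM = 310.078 − 140.036 = 170.041 → +170.0 mireds, a warming shift.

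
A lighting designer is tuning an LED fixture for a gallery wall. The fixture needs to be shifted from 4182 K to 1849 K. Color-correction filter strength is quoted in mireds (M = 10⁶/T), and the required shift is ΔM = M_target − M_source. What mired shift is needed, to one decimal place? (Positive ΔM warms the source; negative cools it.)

+301.7 mireds

M_source = 10⁶/4182 = 239.120; M_target = 10⁶/1849 = 540.833.
ΔM = 540.833 − 239.120 = 301.713 → +301.7 mireds, a warming shift.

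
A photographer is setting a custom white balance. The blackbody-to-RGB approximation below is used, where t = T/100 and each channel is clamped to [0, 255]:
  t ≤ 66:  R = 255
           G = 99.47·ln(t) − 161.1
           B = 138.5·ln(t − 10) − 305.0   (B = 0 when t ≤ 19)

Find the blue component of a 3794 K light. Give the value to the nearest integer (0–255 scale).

156

t = 3794/100 = 37.94; the t ≤ 66 branch applies.
B = 138.5·ln(37.94 − 10) − 305.0 = 138.5·ln 27.94 − 305.0 = 138.5·3.3301 − 305.0 = 156.213.
Rounded: 156.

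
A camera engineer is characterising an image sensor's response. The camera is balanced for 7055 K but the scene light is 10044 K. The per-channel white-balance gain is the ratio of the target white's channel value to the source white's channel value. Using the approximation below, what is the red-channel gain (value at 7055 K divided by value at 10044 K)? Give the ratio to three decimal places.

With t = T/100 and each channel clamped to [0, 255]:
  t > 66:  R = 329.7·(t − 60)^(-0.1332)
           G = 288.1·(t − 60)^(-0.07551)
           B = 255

1.196

At 10044 K (t = 100.44):
  R = 329.7·(100.44 − 60)^(-0.1332) = 329.7·40.44^(-0.1332) = 329.7·0.61090 = 201.415.
At 7055 K (t = 70.55):
  R = 329.7·(70.55 − 60)^(-0.1332) = 329.7·10.55^(-0.1332) = 329.7·0.73064 = 240.892.
Gain = 240.892 / 201.415 = 1.1960 → 1.196.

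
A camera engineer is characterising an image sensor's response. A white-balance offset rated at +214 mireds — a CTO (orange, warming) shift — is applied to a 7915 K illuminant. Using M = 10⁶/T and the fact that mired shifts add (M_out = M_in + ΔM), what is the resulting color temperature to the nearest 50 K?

2950 K

M_in = 10⁶/7915 = 126.34 mireds.
M_out = 126.34 + (+214) = 340.34 mireds.
T_out = 10⁶/340.34 = 2938.2 K → 2950 K.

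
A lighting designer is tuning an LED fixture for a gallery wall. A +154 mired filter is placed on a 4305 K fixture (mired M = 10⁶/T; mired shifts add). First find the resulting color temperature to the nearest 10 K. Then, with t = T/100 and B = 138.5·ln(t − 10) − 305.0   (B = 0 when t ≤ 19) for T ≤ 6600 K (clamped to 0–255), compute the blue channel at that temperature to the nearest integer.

M_in = 10⁶/4305 = 232.29; M_out = 232.29 + (+154) = 386.29.
T_out = 10⁶/386.29 = 2588.7 K → 2590 K; t = 25.9.
B = 138.5·ln(25.9 − 10) − 305.0 = 138.5·ln 15.9 − 305.0 = 138.5·2.7663 − 305.0 = 78.135.
Rounded: 78.

78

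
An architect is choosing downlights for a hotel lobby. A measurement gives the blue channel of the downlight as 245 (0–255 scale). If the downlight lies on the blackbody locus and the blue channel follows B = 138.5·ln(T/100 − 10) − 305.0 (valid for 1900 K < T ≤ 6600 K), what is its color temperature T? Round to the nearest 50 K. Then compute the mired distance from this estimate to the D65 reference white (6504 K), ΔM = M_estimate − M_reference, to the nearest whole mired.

+5 mireds

ln(t − 10) = (245 + 305.0) / 138.5 = 3.9711.
t − 10 = e^3.9711 = 53.044, so t = 63.044.
T = 100·t = 6304 K → 6300 K to the nearest 50 K.
M_estimate = 10⁶/6300 = 158.73; M_reference = 10⁶/6504 = 153.75.
ΔM = 158.73 − 153.75 = 4.98 → +5 mireds.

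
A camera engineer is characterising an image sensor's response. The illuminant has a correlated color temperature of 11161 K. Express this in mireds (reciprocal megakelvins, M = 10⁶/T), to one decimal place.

M = 10⁶ / 11161 = 89.598 → 89.6 mireds.

89.6 mireds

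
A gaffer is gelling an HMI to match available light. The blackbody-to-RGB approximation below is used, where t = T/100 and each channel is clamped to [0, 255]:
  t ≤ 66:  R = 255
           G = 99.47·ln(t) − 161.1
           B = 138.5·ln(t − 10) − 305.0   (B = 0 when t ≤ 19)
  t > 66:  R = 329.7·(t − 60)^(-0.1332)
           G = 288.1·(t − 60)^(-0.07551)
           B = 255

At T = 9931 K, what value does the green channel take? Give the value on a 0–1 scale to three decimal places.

t = 9931/100 = 99.31; the t > 66 branch applies.
G = 288.1·(99.31 − 60)^(-0.07551) = 288.1·39.31^(-0.07551) = 288.1·0.75788 = 218.345.
On a 0–1 scale: 218.345/255 = 0.8563 → 0.856.

0.856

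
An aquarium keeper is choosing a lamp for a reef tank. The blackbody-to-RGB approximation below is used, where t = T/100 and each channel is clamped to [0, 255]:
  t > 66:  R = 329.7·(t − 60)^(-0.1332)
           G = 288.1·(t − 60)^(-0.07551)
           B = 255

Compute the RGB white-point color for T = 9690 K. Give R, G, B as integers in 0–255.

t = 9690/100 = 96.9; the t > 66 branch applies.
R = 329.7·(96.9 − 60)^(-0.1332) = 329.7·36.9^(-0.1332) = 329.7·0.61840 = 203.888.
G = 288.1·(96.9 − 60)^(-0.07551) = 288.1·36.9^(-0.07551) = 288.1·0.76151 = 219.390.
B = 255 by definition for t > 66.
Rounded: (204, 219, 255).

R=204, G=219, B=255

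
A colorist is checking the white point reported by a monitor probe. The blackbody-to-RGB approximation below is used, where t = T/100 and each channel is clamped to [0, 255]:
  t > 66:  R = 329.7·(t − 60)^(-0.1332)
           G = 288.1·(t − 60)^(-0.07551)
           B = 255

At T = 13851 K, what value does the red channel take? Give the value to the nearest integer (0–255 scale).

184

t = 13851/100 = 138.51; the t > 66 branch applies.
R = 329.7·(138.51 − 60)^(-0.1332) = 329.7·78.51^(-0.1332) = 329.7·0.55924 = 184.380.
Rounded: 184.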